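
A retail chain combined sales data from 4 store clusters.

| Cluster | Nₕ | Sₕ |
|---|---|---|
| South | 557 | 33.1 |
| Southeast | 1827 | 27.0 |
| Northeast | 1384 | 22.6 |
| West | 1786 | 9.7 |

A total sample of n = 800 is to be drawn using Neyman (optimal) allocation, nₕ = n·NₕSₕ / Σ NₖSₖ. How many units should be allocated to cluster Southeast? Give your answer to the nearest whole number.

Σ NₕSₕ = 557·33.1 + 1827·27.0 + 1384·22.6 + 1786·9.7 = 116368.3.
Share for Southeast: 49329/116368.3 = 0.42390.
n_Southeast = 800 × 0.42390 = 339.123... → 339.

339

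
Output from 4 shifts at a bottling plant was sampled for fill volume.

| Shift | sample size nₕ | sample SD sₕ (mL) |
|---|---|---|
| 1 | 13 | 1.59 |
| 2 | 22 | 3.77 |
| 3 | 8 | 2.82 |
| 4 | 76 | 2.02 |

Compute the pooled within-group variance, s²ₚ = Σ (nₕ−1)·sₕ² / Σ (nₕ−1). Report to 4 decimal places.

1: (13−1)·1.59² = 12·2.5281 = 30.3372
2: (22−1)·3.77² = 21·14.2129 = 298.4709
3: (8−1)·2.82² = 7·7.9524 = 55.6668
4: (76−1)·2.02² = 75·4.0804 = 306.03
Numerator = 690.5049; denominator = Σ(nₕ−1) = 115.
s²ₚ = 690.5049/115 = 6.004390... → 6.0044.

6.0044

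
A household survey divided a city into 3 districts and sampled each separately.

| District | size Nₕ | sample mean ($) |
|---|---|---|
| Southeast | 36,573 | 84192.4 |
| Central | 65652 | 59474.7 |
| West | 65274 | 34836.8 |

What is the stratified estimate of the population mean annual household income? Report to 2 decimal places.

55270.41

N = 167499; weights Wₕ = Nₕ/N = (0.2183, 0.3920, 0.3897).
x̄_st = Σ Wₕ·x̄ₕ = 0.2183·84192.4 + 0.3920·59474.7 + 0.3897·34836.8 ≈ 55270.4132...
→ 55270.41.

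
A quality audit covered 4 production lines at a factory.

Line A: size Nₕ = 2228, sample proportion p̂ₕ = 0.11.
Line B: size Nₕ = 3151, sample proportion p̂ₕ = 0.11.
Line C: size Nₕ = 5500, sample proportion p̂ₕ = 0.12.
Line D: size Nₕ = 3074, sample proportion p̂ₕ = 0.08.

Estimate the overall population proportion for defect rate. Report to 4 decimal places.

0.1073

N = 2228 + 3151 + 5500 + 3074 = 13953.
Overall proportion = Σ (Nₕ/N)·p̂ₕ.
Σ Nₕp̂ₕ = 245.08 + 346.61 + 660 + 245.92 = 1497.61.
1497.61 / 13953 = 0.107332... → 0.1073.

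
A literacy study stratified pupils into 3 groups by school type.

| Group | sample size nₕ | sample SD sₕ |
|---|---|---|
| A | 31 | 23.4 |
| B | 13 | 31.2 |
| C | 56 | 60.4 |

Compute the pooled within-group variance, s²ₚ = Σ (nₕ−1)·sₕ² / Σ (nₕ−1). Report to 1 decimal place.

Degrees of freedom: 30 + 12 + 55 = 97.
Σ(nₕ−1)sₕ² = 30·547.56 + 12·973.44 + 55·3648.16 = 228756.88.
s²ₚ = 228756.88 / 97 = 2358.318... → 2358.3.

2358.3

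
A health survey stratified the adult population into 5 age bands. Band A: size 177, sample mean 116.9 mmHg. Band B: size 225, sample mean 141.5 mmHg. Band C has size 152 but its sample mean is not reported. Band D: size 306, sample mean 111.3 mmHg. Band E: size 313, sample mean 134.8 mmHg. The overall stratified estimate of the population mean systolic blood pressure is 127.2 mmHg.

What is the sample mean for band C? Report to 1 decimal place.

134.4

N = 177 + 225 + 152 + 306 + 313 = 1173.
Overall total = μ·N = 127.2·1173 = 149205.6.
Subtract the known strata: 177·116.9 + 225·141.5 + 306·111.3 + 313·134.8 = 128779.
Remaining total for band C: 149205.6 − 128779 = 20426.6.
Divide by its size: 20426.6 / 152 = 134.386... → 134.4.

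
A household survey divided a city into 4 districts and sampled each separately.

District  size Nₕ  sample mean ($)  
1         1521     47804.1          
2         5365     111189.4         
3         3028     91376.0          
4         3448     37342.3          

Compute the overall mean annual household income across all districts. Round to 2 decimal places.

x̄_st = (Σ Nₕx̄ₕ) / (Σ Nₕ) = (1521·47804.1 + 5365·111189.4 + 3028·91376.0 + 3448·37342.3) / 13362
= 1074683945.5 / 13362 = 80428.3749... → 80428.37.

80428.37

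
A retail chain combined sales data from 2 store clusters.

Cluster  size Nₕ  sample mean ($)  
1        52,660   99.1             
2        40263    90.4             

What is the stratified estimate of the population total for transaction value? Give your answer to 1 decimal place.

8858381.2

Estimate total by summing Nₕ·x̄ₕ over strata.
52660·99.1 + 40263·90.4 = 5218606 + 3639775.2 = 8858381.2.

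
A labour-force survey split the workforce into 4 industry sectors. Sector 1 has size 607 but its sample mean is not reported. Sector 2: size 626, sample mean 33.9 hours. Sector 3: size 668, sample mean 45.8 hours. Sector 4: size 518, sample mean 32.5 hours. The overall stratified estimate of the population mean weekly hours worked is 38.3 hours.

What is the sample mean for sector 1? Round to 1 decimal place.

Σ Nₕx̄ₕ = N·μ, so 607·x̄_1 = 2419·38.3 − (626·33.9 + 668·45.8 + 518·32.5).
= 92647.7 − 68650.8 = 23996.9.
x̄_1 = 23996.9 / 607 = 39.534... → 39.5.

39.5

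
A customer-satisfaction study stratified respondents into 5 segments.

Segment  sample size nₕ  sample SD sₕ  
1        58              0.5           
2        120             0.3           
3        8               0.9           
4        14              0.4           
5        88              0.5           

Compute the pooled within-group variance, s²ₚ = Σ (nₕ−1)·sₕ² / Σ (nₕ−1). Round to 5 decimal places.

1: (58−1)·0.5² = 57·0.25 = 14.25
2: (120−1)·0.3² = 119·0.09 = 10.71
3: (8−1)·0.9² = 7·0.81 = 5.67
4: (14−1)·0.4² = 13·0.16 = 2.08
5: (88−1)·0.5² = 87·0.25 = 21.75
Numerator = 54.46; denominator = Σ(nₕ−1) = 283.
s²ₚ = 54.46/283 = 0.1924382... → 0.19244.

0.19244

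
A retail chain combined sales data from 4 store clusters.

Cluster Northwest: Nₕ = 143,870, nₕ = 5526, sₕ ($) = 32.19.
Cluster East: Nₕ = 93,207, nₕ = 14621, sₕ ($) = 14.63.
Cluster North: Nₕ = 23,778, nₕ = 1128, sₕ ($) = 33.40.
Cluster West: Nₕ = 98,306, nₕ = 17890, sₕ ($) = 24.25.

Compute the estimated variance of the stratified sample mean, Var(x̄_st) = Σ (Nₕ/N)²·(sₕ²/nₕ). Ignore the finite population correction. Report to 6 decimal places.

N = 359161; Wₕ = Nₕ/N.
cluster Northwest: (143870/359161)²·32.19²/5526 = 0.030087993
cluster East: (93207/359161)²·14.63²/14621 = 0.000985894
cluster North: (23778/359161)²·33.40²/1128 = 0.004334671
cluster West: (98306/359161)²·24.25²/17890 = 0.002462606
Sum = 0.037871163 → 0.037871.

0.037871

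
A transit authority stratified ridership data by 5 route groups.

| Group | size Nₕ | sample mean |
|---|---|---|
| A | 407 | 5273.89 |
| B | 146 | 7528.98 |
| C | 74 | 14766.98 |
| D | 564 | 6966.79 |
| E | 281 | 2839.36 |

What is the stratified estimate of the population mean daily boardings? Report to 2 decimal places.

6158.69

x̄_st = (Σ Nₕx̄ₕ) / (Σ Nₕ) = (407·5273.89 + 146·7528.98 + 74·14766.98 + 564·6966.79 + 281·2839.36) / 1472
= 9065590.55 / 1472 = 6158.6892... → 6158.69.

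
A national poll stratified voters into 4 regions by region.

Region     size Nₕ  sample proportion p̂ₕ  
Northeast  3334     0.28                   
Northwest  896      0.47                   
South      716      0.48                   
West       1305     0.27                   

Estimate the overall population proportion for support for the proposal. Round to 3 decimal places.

N = 3334 + 896 + 716 + 1305 = 6251.
Overall proportion = Σ (Nₕ/N)·p̂ₕ.
Σ Nₕp̂ₕ = 933.52 + 421.12 + 343.68 + 352.35 = 2050.67.
2050.67 / 6251 = 0.32805... → 0.328.

0.328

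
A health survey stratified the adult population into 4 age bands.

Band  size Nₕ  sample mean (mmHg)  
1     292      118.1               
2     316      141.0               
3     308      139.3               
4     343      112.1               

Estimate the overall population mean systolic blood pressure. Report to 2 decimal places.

127.40

N = 292 + 316 + 308 + 343 = 1259.
Overall mean = Σ (Nₕ/N)·x̄ₕ — weight by population share, not a simple average.
Σ Nₕx̄ₕ = 292·118.1 + 316·141.0 + 308·139.3 + 343·112.1 = 34485.2 + 44556 + 42904.4 + 38450.3 = 160395.9.
Divide by N: 160395.9 / 1259 = 127.3994... → 127.40.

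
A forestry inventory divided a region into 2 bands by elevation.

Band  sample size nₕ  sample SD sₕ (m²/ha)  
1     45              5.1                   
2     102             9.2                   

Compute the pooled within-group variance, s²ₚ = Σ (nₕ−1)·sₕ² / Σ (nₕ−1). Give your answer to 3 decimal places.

1: (45−1)·5.1² = 44·26.01 = 1144.44
2: (102−1)·9.2² = 101·84.64 = 8548.64
Numerator = 9693.08; denominator = Σ(nₕ−1) = 145.
s²ₚ = 9693.08/145 = 66.84883... → 66.849.

66.849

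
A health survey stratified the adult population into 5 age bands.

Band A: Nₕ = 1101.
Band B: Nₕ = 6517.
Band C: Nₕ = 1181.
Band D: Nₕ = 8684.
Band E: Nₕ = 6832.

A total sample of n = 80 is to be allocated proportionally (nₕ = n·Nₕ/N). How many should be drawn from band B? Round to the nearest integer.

Share of band B = 6517/24315 = 0.26802.
Allocate 80 × 0.26802 = 21.442... → 21.

21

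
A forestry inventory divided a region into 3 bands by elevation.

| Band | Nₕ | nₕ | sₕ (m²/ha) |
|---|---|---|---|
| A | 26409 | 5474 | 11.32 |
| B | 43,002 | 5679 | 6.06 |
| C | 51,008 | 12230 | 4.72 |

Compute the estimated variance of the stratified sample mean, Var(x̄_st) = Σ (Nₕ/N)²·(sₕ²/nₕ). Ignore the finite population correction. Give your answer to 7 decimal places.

N = 120419; Wₕ = Nₕ/N.
band A: (26409/120419)²·11.32²/5474 = 0.0011259055
band B: (43002/120419)²·6.06²/5679 = 0.0008246329
band C: (51008/120419)²·4.72²/12230 = 0.0003268467
Sum = 0.0022773851 → 0.0022774.

0.0022774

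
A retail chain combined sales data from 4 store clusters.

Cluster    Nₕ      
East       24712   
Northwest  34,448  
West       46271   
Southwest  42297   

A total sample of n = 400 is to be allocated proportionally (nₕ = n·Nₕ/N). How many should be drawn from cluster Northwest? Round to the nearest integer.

N = 24712 + 34448 + 46271 + 42297 = 147728.
n_Northwest = 400·34448/147728 = 93.274... → 93.

93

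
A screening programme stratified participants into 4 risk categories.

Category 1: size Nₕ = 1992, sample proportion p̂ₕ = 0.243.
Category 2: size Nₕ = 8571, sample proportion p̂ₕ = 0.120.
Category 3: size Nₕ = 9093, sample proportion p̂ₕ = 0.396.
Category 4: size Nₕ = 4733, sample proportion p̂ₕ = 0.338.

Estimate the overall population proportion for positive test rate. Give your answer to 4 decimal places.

0.2753

N = 1992 + 8571 + 9093 + 4733 = 24389.
Overall proportion = Σ (Nₕ/N)·p̂ₕ.
Σ Nₕp̂ₕ = 484.056 + 1028.52 + 3600.828 + 1599.754 = 6713.158.
6713.158 / 24389 = 0.275254... → 0.2753.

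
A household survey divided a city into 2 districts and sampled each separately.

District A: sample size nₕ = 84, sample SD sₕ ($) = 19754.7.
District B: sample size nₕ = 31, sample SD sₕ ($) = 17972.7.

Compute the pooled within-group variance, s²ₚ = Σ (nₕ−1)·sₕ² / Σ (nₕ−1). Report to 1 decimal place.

372399439.3

Degrees of freedom: 83 + 30 = 113.
Σ(nₕ−1)sₕ² = 83·390248172.09 + 30·323017945.29 = 42081136642.17.
s²ₚ = 42081136642.17 / 113 = 372399439.311... → 372399439.3.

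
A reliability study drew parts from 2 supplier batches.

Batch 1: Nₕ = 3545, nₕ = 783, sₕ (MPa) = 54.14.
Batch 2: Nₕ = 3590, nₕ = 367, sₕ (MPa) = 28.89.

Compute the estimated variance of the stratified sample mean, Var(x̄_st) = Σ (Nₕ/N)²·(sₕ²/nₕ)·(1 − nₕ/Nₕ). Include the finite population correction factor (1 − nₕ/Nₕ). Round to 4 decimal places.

1.2369

N = 7135. Term for each stratum: Wₕ²sₕ²/nₕ·(1−nₕ/Nₕ).
Var(x̄_st) = 0.7199904 + 0.5168872 = 1.2368776 → 1.2369.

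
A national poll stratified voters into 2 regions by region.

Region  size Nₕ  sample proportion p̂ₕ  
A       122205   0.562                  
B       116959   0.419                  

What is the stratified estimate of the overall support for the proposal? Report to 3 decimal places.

0.492

N = 122205 + 116959 = 239164.
Overall proportion = Σ (Nₕ/N)·p̂ₕ.
Σ Nₕp̂ₕ = 68679.21 + 49005.821 = 117685.031.
117685.031 / 239164 = 0.49207... → 0.492.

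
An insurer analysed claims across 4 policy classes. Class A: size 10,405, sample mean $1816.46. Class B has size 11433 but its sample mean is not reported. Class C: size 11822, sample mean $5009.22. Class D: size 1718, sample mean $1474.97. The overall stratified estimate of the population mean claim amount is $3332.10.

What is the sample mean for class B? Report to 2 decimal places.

N = 10405 + 11433 + 11822 + 1718 = 35378.
Overall total = μ·N = 3332.10·35378 = 117883033.8.
Subtract the known strata: 10405·1816.46 + 11822·5009.22 + 1718·1474.97 = 80653263.6.
Remaining total for class B: 117883033.8 − 80653263.6 = 37229770.2.
Divide by its size: 37229770.2 / 11433 = 3256.3431... → 3256.34.

3256.34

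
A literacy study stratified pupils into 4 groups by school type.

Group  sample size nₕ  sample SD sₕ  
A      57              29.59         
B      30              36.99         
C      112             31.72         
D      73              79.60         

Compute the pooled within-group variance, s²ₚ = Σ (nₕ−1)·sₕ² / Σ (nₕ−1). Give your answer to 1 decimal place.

Degrees of freedom: 56 + 29 + 111 + 72 = 268.
Σ(nₕ−1)sₕ² = 56·875.5681 + 29·1368.2601 + 111·1006.1584 + 72·6336.16 = 656598.4589.
s²ₚ = 656598.4589 / 268 = 2449.994... → 2450.0.

2450.0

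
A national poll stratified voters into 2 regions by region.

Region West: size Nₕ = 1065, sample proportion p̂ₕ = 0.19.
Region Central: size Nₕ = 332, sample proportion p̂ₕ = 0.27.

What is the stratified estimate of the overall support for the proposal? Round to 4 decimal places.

Wₕ = Nₕ/N with N = 1397: 0.7623, 0.2377.
p̂_st = 0.7623·0.19 + 0.2377·0.27 ≈ 0.209012... → 0.2090.

0.2090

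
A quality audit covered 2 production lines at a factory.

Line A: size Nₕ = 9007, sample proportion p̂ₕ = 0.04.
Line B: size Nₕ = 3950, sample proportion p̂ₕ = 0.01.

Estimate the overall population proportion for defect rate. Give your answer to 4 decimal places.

0.0309

N = 9007 + 3950 = 12957.
Overall proportion = Σ (Nₕ/N)·p̂ₕ.
Σ Nₕp̂ₕ = 360.28 + 39.5 = 399.78.
399.78 / 12957 = 0.030854... → 0.0309.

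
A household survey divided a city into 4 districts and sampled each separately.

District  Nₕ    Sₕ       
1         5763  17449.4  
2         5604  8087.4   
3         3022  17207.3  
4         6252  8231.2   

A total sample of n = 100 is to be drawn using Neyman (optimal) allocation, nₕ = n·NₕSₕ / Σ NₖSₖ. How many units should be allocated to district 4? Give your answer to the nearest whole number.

Σ NₕSₕ = 5763·17449.4 + 5604·8087.4 + 3022·17207.3 + 6252·8231.2 = 249344604.8.
Share for 4: 51461462.4/249344604.8 = 0.20639.
n_4 = 100 × 0.20639 = 20.639... → 21.

21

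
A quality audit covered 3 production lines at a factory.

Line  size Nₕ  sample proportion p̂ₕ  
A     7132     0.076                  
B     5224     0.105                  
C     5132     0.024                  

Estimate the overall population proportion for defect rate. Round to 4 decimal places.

0.0694

N = 7132 + 5224 + 5132 = 17488.
Overall proportion = Σ (Nₕ/N)·p̂ₕ.
Σ Nₕp̂ₕ = 542.032 + 548.52 + 123.168 = 1213.72.
1213.72 / 17488 = 0.069403... → 0.0694.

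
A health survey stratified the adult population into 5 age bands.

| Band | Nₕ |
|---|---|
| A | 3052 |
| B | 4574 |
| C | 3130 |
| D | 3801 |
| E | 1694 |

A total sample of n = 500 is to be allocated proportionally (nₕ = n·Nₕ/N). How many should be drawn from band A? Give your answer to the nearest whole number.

94

Share of band A = 3052/16251 = 0.18780.
Allocate 500 × 0.18780 = 93.902... → 94.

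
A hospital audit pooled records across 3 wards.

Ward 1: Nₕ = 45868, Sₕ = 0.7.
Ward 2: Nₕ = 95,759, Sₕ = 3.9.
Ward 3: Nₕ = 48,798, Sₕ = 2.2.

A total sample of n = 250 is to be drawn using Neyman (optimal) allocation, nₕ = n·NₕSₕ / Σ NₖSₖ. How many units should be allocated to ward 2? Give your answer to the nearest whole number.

1: NₕSₕ = 45868·0.7 = 32107.6
2: NₕSₕ = 95759·3.9 = 373460.1
3: NₕSₕ = 48798·2.2 = 107355.6
Σ NₕSₕ = 512923.3.
n_2 = 250·373460.1/512923.3 = 182.025... → 182.

182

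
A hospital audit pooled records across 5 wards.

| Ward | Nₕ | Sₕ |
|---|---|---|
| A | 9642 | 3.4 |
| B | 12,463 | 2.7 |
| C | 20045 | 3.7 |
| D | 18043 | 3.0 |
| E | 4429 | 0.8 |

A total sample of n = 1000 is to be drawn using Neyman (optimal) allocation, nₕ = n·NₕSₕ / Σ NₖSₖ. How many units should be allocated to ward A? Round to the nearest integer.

165

A: NₕSₕ = 9642·3.4 = 32782.8
B: NₕSₕ = 12463·2.7 = 33650.1
C: NₕSₕ = 20045·3.7 = 74166.5
D: NₕSₕ = 18043·3.0 = 54129
E: NₕSₕ = 4429·0.8 = 3543.2
Σ NₕSₕ = 198271.6.
n_A = 1000·32782.8/198271.6 = 165.343... → 165.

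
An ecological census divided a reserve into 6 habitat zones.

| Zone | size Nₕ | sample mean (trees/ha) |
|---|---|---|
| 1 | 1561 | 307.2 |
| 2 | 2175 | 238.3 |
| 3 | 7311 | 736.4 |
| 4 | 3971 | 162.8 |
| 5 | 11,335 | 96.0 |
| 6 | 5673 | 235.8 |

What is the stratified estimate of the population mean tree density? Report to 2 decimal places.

295.20

N = 1561 + 2175 + 7311 + 3971 + 11335 + 5673 = 32026.
The stratified mean weights each stratum mean by its population share Nₕ/N.
Σ Nₕx̄ₕ = 1561·307.2 + 2175·238.3 + 7311·736.4 + 3971·162.8 + 11335·96.0 + 5673·235.8 = 479539.2 + 518302.5 + 5383820.4 + 646478.8 + 1088160 + 1337693.4 = 9453994.3.
Divide by N: 9453994.3 / 32026 = 295.1975... → 295.20.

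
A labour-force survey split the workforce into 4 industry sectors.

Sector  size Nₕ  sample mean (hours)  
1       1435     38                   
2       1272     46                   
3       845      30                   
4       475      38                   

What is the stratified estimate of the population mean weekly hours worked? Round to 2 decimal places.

N = 1435 + 1272 + 845 + 475 = 4027.
Weight each subgroup mean by Nₕ/N and sum.
Σ Nₕx̄ₕ = 1435·38 + 1272·46 + 845·30 + 475·38 = 54530 + 58512 + 25350 + 18050 = 156442.
Divide by N: 156442 / 4027 = 38.8483... → 38.85.

38.85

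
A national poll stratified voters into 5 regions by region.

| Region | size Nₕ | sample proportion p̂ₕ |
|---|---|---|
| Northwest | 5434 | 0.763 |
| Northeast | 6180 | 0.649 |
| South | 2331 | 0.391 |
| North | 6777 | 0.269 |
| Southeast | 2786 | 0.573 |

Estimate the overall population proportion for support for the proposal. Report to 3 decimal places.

Wₕ = Nₕ/N with N = 23508: 0.2312, 0.2629, 0.0992, 0.2883, 0.1185.
p̂_st = 0.2312·0.763 + 0.2629·0.649 + 0.0992·0.391 + 0.2883·0.269 + 0.1185·0.573 ≈ 0.53121... → 0.531.

0.531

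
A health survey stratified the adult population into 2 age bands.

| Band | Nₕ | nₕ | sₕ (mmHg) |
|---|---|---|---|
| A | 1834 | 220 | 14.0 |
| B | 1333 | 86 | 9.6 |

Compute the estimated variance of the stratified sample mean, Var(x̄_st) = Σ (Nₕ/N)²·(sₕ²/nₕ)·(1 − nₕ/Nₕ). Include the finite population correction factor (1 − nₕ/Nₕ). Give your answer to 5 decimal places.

N = 3167. Term for each stratum: Wₕ²sₕ²/nₕ·(1−nₕ/Nₕ).
Var(x̄_st) = 0.26292999 + 0.17760063 = 0.44053062 → 0.44053.

0.44053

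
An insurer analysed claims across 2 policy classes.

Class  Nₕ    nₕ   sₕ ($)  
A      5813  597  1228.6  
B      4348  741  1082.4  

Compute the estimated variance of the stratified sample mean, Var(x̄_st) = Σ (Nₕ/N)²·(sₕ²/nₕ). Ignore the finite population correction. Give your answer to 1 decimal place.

N = 10161; Wₕ = Nₕ/N.
class A: (5813/10161)²·1228.6²/597 = 827.5123
class B: (4348/10161)²·1082.4²/741 = 289.5100
Sum = 1117.0222 → 1117.0.

1117.0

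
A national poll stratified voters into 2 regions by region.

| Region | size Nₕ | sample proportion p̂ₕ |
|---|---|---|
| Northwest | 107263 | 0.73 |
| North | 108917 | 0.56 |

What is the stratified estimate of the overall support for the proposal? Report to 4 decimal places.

0.6443

Wₕ = Nₕ/N with N = 216180: 0.4962, 0.5038.
p̂_st = 0.4962·0.73 + 0.5038·0.56 ≈ 0.644350... → 0.6443.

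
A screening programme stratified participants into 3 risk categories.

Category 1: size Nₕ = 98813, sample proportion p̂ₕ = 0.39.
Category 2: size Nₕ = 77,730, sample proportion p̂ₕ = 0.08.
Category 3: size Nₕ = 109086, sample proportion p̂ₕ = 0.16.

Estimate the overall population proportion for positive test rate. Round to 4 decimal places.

N = 98813 + 77730 + 109086 = 285629.
Overall proportion = Σ (Nₕ/N)·p̂ₕ.
Σ Nₕp̂ₕ = 38537.07 + 6218.4 + 17453.76 = 62209.23.
62209.23 / 285629 = 0.217797... → 0.2178.

0.2178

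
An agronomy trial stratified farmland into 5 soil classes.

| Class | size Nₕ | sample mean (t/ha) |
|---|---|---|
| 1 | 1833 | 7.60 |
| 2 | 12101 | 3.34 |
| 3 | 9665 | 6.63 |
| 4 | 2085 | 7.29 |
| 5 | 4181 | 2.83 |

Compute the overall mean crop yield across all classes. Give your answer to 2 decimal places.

4.87

N = 29865; weights Wₕ = Nₕ/N = (0.0614, 0.4052, 0.3236, 0.0698, 0.1400).
x̄_st = Σ Wₕ·x̄ₕ = 0.0614·7.60 + 0.4052·3.34 + 0.3236·6.63 + 0.0698·7.29 + 0.1400·2.83 ≈ 4.8705...
→ 4.87.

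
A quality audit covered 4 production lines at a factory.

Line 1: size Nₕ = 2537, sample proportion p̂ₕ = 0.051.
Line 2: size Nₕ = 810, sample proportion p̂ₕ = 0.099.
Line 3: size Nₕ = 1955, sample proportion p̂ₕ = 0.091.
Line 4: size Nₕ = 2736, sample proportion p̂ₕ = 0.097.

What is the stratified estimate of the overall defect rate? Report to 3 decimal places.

0.081

N = 2537 + 810 + 1955 + 2736 = 8038.
Overall proportion = Σ (Nₕ/N)·p̂ₕ.
Σ Nₕp̂ₕ = 129.387 + 80.19 + 177.905 + 265.392 = 652.874.
652.874 / 8038 = 0.08122... → 0.081.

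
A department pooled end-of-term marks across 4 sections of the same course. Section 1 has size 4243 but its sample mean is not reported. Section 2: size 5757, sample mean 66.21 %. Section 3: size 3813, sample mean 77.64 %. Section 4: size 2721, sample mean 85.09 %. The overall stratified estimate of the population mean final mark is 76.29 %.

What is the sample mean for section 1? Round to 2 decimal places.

N = 4243 + 5757 + 3813 + 2721 = 16534.
Overall total = μ·N = 76.29·16534 = 1261378.86.
Subtract the known strata: 5757·66.21 + 3813·77.64 + 2721·85.09 = 908742.18.
Remaining total for section 1: 1261378.86 − 908742.18 = 352636.68.
Divide by its size: 352636.68 / 4243 = 83.1102... → 83.11.

83.11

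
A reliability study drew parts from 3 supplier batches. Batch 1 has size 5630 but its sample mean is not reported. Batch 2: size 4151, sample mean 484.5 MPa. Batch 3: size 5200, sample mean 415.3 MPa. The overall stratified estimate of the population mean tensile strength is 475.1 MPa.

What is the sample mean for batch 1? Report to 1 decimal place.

N = 5630 + 4151 + 5200 = 14981.
Overall total = μ·N = 475.1·14981 = 7117473.1.
Subtract the known strata: 4151·484.5 + 5200·415.3 = 4170719.5.
Remaining total for batch 1: 7117473.1 − 4170719.5 = 2946753.6.
Divide by its size: 2946753.6 / 5630 = 523.402... → 523.4.

523.4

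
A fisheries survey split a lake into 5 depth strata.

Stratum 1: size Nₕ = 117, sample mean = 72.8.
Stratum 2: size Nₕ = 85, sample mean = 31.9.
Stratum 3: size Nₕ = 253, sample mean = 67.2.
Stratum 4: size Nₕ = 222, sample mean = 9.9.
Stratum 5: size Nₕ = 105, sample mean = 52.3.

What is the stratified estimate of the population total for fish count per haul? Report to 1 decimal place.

35920.0

Population total = Σ Nₕ·x̄ₕ (each stratum's size times its mean).
117·72.8 + 85·31.9 + 253·67.2 + 222·9.9 + 105·52.3 = 8517.6 + 2711.5 + 17001.6 + 2197.8 + 5491.5 = 35920.0.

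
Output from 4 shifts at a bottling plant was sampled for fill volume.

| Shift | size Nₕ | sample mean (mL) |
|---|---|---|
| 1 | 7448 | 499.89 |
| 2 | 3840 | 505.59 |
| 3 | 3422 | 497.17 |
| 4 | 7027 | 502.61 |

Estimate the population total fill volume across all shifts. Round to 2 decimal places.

1: 7448·499.89 = 3723180.72
2: 3840·505.59 = 1941465.6
3: 3422·497.17 = 1701315.74
4: 7027·502.61 = 3531840.47
τ̂ = Σ Nₕx̄ₕ = 10897802.53.

10897802.53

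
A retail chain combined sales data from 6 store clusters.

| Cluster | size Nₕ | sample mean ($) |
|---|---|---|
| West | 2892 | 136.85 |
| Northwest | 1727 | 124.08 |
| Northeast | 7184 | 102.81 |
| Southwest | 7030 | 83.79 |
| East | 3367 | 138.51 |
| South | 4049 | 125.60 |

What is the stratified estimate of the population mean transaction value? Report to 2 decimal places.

x̄_st = (Σ Nₕx̄ₕ) / (Σ Nₕ) = (2892·136.85 + 1727·124.08 + 7184·102.81 + 7030·83.79 + 3367·138.51 + 4049·125.60) / 26249
= 2912604.67 / 26249 = 110.9606... → 110.96.

110.96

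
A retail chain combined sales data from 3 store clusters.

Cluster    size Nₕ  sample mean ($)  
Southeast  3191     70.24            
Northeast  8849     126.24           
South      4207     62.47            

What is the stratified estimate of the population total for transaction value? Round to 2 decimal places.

Estimate total by summing Nₕ·x̄ₕ over strata.
3191·70.24 + 8849·126.24 + 4207·62.47 = 224135.84 + 1117097.76 + 262811.29 = 1604044.89.

1604044.89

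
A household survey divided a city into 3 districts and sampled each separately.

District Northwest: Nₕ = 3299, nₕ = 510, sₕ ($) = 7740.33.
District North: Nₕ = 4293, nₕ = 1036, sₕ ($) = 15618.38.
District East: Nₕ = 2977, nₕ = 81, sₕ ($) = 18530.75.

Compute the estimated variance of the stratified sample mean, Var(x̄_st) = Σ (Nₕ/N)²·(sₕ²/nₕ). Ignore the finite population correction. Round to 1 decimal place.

N = 10569. Term for each stratum: Wₕ²sₕ²/nₕ.
Var(x̄_st) = 11445.7858 + 38847.7791 + 336349.5482 = 386643.1131 → 386643.1.

386643.1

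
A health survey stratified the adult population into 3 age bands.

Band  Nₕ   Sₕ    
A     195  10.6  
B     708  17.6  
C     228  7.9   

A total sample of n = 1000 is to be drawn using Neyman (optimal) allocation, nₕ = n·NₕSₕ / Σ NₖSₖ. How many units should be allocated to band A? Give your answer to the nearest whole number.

A: NₕSₕ = 195·10.6 = 2067
B: NₕSₕ = 708·17.6 = 12460.8
C: NₕSₕ = 228·7.9 = 1801.2
Σ NₕSₕ = 16329.
n_A = 1000·2067/16329 = 126.585... → 127.

127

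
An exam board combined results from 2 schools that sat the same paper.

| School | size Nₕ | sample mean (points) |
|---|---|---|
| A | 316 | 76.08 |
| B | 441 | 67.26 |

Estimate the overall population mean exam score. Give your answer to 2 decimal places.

70.94

x̄_st = (Σ Nₕx̄ₕ) / (Σ Nₕ) = (316·76.08 + 441·67.26) / 757
= 53702.94 / 757 = 70.9418... → 70.94.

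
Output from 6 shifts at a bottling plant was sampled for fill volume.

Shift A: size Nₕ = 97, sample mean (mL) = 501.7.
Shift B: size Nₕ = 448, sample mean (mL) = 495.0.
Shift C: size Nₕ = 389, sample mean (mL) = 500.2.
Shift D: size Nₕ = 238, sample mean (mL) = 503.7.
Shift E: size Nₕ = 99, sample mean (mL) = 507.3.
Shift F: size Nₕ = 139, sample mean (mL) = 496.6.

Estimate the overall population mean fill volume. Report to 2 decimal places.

x̄_st = (Σ Nₕx̄ₕ) / (Σ Nₕ) = (97·501.7 + 448·495.0 + 389·500.2 + 238·503.7 + 99·507.3 + 139·496.6) / 1410
= 704133.4 / 1410 = 499.3854... → 499.39.

499.39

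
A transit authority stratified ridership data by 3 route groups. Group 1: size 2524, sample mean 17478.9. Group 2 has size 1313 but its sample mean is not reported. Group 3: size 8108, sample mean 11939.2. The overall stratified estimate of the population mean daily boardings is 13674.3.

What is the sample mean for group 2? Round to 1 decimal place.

Σ Nₕx̄ₕ = N·μ, so 1313·x̄_2 = 11945·13674.3 − (2524·17478.9 + 8108·11939.2).
= 163339513.5 − 140919777.2 = 22419736.3.
x̄_2 = 22419736.3 / 1313 = 17075.199... → 17075.2.

17075.2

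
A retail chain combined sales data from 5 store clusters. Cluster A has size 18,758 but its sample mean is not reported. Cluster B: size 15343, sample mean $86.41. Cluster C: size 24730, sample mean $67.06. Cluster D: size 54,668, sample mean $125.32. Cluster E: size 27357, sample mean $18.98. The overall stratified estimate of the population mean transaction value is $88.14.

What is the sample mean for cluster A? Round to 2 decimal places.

N = 18758 + 15343 + 24730 + 54668 + 27357 = 140856.
Overall total = μ·N = 88.14·140856 = 12415047.84.
Subtract the known strata: 15343·86.41 + 24730·67.06 + 54668·125.32 + 27357·18.98 = 10354412.05.
Remaining total for cluster A: 12415047.84 − 10354412.05 = 2060635.79.
Divide by its size: 2060635.79 / 18758 = 109.8537... → 109.85.

109.85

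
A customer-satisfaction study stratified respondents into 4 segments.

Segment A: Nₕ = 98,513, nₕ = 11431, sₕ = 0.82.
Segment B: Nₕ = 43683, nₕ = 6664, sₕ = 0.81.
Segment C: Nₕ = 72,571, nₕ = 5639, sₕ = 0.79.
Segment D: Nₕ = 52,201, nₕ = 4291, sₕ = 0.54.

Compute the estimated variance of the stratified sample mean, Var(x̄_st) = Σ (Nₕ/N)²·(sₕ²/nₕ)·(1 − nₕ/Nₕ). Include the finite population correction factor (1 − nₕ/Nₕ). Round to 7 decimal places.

N = 266968; Wₕ = Nₕ/N.
segment A: (98513/266968)²·0.82²/11431·(1 − 11431/98513) = 0.0000070802
segment B: (43683/266968)²·0.81²/6664·(1 − 6664/43683) = 0.0000022338
segment C: (72571/266968)²·0.79²/5639·(1 − 5639/72571) = 0.0000075428
segment D: (52201/266968)²·0.54²/4291·(1 − 4291/52201) = 0.0000023846
Sum = 0.0000192414 → 0.0000192.

0.0000192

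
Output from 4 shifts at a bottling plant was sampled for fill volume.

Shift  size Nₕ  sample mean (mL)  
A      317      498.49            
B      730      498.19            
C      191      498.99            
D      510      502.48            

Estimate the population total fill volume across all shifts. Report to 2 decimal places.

Estimate total by summing Nₕ·x̄ₕ over strata.
317·498.49 + 730·498.19 + 191·498.99 + 510·502.48 = 158021.33 + 363678.7 + 95307.09 + 256264.8 = 873271.92.

873271.92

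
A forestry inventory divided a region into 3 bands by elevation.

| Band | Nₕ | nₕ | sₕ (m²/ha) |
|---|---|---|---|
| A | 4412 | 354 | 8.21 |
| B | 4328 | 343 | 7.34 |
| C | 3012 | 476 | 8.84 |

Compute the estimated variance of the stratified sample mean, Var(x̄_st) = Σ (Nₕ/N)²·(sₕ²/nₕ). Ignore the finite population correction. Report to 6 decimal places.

N = 11752. Term for each stratum: Wₕ²sₕ²/nₕ.
Var(x̄_st) = 0.026836785 + 0.021303401 + 0.010784101 = 0.058924287 → 0.058924.

0.058924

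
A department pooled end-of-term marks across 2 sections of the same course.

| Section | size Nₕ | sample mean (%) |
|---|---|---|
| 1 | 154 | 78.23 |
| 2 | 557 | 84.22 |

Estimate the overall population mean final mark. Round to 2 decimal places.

N = 711; weights Wₕ = Nₕ/N = (0.2166, 0.7834).
x̄_st = Σ Wₕ·x̄ₕ = 0.2166·78.23 + 0.7834·84.22 ≈ 82.9226...
→ 82.92.

82.92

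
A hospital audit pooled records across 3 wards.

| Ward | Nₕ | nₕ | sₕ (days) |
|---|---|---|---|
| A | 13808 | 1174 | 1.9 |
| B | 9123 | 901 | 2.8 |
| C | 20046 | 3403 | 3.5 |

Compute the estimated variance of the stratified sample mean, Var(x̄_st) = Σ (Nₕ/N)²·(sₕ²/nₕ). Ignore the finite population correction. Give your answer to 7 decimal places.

0.0014927

N = 42977; Wₕ = Nₕ/N.
ward A: (13808/42977)²·1.9²/1174 = 0.0003174157
ward B: (9123/42977)²·2.8²/901 = 0.0003920978
ward C: (20046/42977)²·3.5²/3403 = 0.0007831724
Sum = 0.0014926860 → 0.0014927.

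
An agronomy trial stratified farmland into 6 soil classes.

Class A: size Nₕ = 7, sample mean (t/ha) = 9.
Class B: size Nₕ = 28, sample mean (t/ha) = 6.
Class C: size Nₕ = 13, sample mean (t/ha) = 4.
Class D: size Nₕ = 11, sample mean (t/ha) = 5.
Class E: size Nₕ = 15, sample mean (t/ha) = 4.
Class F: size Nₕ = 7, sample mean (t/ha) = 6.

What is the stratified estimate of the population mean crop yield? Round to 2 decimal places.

N = 7 + 28 + 13 + 11 + 15 + 7 = 81.
Weight each subgroup mean by Nₕ/N and sum.
Σ Nₕx̄ₕ = 7·9 + 28·6 + 13·4 + 11·5 + 15·4 + 7·6 = 63 + 168 + 52 + 55 + 60 + 42 = 440.
Divide by N: 440 / 81 = 5.4321... → 5.43.

5.43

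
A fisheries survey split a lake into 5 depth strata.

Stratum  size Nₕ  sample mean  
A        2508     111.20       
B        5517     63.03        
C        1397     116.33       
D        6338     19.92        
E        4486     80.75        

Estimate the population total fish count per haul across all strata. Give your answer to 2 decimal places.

A: 2508·111.20 = 278889.6
B: 5517·63.03 = 347736.51
C: 1397·116.33 = 162513.01
D: 6338·19.92 = 126252.96
E: 4486·80.75 = 362244.5
τ̂ = Σ Nₕx̄ₕ = 1277636.58.

1277636.58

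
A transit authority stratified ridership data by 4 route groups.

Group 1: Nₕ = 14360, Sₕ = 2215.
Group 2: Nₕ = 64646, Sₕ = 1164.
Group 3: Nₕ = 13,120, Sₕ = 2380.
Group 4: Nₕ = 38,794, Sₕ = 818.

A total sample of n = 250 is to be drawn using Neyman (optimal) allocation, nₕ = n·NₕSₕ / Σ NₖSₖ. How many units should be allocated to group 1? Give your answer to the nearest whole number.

1: NₕSₕ = 14360·2215 = 31807400
2: NₕSₕ = 64646·1164 = 75247944
3: NₕSₕ = 13120·2380 = 31225600
4: NₕSₕ = 38794·818 = 31733492
Σ NₕSₕ = 170014436.
n_1 = 250·31807400/170014436 = 46.772... → 47.

47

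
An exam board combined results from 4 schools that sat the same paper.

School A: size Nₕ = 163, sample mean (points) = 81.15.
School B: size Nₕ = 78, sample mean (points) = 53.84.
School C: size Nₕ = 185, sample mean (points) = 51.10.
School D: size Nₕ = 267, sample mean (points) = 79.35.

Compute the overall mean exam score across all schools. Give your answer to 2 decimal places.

N = 163 + 78 + 185 + 267 = 693.
Overall mean = Σ (Nₕ/N)·x̄ₕ — weight by population share, not a simple average.
Σ Nₕx̄ₕ = 163·81.15 + 78·53.84 + 185·51.10 + 267·79.35 = 13227.45 + 4199.52 + 9453.5 + 21186.45 = 48066.92.
Divide by N: 48066.92 / 693 = 69.3606... → 69.36.

69.36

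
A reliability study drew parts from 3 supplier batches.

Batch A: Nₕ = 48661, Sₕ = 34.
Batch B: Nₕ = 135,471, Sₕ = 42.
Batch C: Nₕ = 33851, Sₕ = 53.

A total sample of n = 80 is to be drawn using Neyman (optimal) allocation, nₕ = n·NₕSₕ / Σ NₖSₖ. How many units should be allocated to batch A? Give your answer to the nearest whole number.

Σ NₕSₕ = 48661·34 + 135471·42 + 33851·53 = 9138359.
Share for A: 1654474/9138359 = 0.18105.
n_A = 80 × 0.18105 = 14.484... → 14.

14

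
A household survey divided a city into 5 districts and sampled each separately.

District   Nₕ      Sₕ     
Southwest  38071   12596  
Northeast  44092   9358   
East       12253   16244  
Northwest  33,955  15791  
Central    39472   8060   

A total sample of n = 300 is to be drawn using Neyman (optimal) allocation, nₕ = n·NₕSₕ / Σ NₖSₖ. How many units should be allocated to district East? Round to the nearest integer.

31

Σ NₕSₕ = 38071·12596 + 44092·9358 + 12253·16244 + 33955·15791 + 39472·8060 = 1945520709.
Share for East: 199037732/1945520709 = 0.10231.
n_East = 300 × 0.10231 = 30.692... → 31.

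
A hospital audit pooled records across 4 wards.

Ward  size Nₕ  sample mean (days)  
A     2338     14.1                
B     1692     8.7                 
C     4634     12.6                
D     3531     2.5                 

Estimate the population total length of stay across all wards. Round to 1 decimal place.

114902.1

Estimate total by summing Nₕ·x̄ₕ over strata.
2338·14.1 + 1692·8.7 + 4634·12.6 + 3531·2.5 = 32965.8 + 14720.4 + 58388.4 + 8827.5 = 114902.1.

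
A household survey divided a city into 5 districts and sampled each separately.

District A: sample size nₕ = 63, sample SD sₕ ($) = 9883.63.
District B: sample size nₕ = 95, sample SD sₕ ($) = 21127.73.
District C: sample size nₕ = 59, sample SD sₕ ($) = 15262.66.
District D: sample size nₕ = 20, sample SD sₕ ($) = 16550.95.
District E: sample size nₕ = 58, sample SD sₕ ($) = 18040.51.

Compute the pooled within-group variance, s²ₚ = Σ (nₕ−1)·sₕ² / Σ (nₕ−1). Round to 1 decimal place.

294080508.0

A: (63−1)·9883.63² = 62·97686141.9769 = 6056540802.5678
B: (95−1)·21127.73² = 94·446380974.9529 = 41959811645.5726
C: (59−1)·15262.66² = 58·232948790.2756 = 13511029835.9848
D: (20−1)·16550.95² = 19·273933945.9025 = 5204744972.1475
E: (58−1)·18040.51² = 57·325460001.0601 = 18551220060.4257
Numerator = 85283347316.6984; denominator = Σ(nₕ−1) = 290.
s²ₚ = 85283347316.6984/290 = 294080507.989... → 294080508.0.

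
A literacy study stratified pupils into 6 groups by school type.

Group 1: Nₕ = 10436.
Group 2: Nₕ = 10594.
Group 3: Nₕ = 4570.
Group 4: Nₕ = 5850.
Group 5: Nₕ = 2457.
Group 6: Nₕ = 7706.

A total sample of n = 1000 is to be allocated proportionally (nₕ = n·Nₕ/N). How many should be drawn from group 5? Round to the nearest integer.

59

Share of group 5 = 2457/41613 = 0.05904.
Allocate 1000 × 0.05904 = 59.044... → 59.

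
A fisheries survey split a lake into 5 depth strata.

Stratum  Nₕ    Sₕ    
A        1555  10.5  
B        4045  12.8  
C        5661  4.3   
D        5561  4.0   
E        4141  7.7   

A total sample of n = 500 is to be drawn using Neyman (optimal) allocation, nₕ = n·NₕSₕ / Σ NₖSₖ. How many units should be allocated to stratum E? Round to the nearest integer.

109

Σ NₕSₕ = 1555·10.5 + 4045·12.8 + 5661·4.3 + 5561·4.0 + 4141·7.7 = 146575.5.
Share for E: 31885.7/146575.5 = 0.21754.
n_E = 500 × 0.21754 = 108.769... → 109.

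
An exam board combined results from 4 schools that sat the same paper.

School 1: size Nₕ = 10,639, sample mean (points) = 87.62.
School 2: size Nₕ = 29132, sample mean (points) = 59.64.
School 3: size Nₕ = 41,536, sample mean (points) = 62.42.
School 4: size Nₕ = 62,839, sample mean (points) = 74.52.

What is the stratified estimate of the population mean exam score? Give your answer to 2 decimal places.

68.99

N = 10639 + 29132 + 41536 + 62839 = 144146.
The stratified mean weights each stratum mean by its population share Nₕ/N.
Σ Nₕx̄ₕ = 10639·87.62 + 29132·59.64 + 41536·62.42 + 62839·74.52 = 932189.18 + 1737432.48 + 2592677.12 + 4682762.28 = 9945061.06.
Divide by N: 9945061.06 / 144146 = 68.9930... → 68.99.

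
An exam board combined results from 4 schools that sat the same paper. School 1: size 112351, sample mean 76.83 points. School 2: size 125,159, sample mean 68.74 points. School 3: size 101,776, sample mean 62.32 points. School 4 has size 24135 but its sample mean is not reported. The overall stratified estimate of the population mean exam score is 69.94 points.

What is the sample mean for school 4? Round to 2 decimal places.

N = 112351 + 125159 + 101776 + 24135 = 363421.
Overall total = μ·N = 69.94·363421 = 25417664.74.
Subtract the known strata: 112351·76.83 + 125159·68.74 + 101776·62.32 = 23578037.31.
Remaining total for school 4: 25417664.74 − 23578037.31 = 1839627.43.
Divide by its size: 1839627.43 / 24135 = 76.2224... → 76.22.

76.22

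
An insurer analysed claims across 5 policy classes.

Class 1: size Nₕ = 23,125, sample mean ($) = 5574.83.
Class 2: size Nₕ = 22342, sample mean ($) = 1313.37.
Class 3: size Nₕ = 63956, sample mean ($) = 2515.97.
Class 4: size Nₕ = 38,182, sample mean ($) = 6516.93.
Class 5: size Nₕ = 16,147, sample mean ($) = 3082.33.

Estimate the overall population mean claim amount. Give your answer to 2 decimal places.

x̄_st = (Σ Nₕx̄ₕ) / (Σ Nₕ) = (23125·5574.83 + 22342·1313.37 + 63956·2515.97 + 38182·6516.93 + 16147·3082.33) / 163752
= 617772437.38 / 163752 = 3772.6100... → 3772.61.

3772.61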